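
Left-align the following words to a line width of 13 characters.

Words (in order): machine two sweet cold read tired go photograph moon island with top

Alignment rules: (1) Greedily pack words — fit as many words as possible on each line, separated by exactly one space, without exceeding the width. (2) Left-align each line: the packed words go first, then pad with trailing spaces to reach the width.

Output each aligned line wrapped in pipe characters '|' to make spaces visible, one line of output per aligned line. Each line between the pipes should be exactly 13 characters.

Answer: |machine two  |
|sweet cold   |
|read tired go|
|photograph   |
|moon island  |
|with top     |

Derivation:
Line 1: ['machine', 'two'] (min_width=11, slack=2)
Line 2: ['sweet', 'cold'] (min_width=10, slack=3)
Line 3: ['read', 'tired', 'go'] (min_width=13, slack=0)
Line 4: ['photograph'] (min_width=10, slack=3)
Line 5: ['moon', 'island'] (min_width=11, slack=2)
Line 6: ['with', 'top'] (min_width=8, slack=5)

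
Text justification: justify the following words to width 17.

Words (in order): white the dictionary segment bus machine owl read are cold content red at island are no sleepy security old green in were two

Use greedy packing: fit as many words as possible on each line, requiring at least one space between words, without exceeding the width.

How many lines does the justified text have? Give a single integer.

Answer: 9

Derivation:
Line 1: ['white', 'the'] (min_width=9, slack=8)
Line 2: ['dictionary'] (min_width=10, slack=7)
Line 3: ['segment', 'bus'] (min_width=11, slack=6)
Line 4: ['machine', 'owl', 'read'] (min_width=16, slack=1)
Line 5: ['are', 'cold', 'content'] (min_width=16, slack=1)
Line 6: ['red', 'at', 'island', 'are'] (min_width=17, slack=0)
Line 7: ['no', 'sleepy'] (min_width=9, slack=8)
Line 8: ['security', 'old'] (min_width=12, slack=5)
Line 9: ['green', 'in', 'were', 'two'] (min_width=17, slack=0)
Total lines: 9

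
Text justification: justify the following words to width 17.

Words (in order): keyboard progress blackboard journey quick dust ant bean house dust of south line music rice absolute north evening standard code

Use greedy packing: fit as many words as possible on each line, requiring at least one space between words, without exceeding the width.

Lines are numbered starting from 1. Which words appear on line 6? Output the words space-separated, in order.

Line 1: ['keyboard', 'progress'] (min_width=17, slack=0)
Line 2: ['blackboard'] (min_width=10, slack=7)
Line 3: ['journey', 'quick'] (min_width=13, slack=4)
Line 4: ['dust', 'ant', 'bean'] (min_width=13, slack=4)
Line 5: ['house', 'dust', 'of'] (min_width=13, slack=4)
Line 6: ['south', 'line', 'music'] (min_width=16, slack=1)
Line 7: ['rice', 'absolute'] (min_width=13, slack=4)
Line 8: ['north', 'evening'] (min_width=13, slack=4)
Line 9: ['standard', 'code'] (min_width=13, slack=4)

Answer: south line music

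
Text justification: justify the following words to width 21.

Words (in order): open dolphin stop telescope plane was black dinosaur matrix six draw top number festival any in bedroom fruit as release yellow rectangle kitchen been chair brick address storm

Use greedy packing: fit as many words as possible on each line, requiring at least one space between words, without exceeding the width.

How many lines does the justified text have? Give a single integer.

Line 1: ['open', 'dolphin', 'stop'] (min_width=17, slack=4)
Line 2: ['telescope', 'plane', 'was'] (min_width=19, slack=2)
Line 3: ['black', 'dinosaur', 'matrix'] (min_width=21, slack=0)
Line 4: ['six', 'draw', 'top', 'number'] (min_width=19, slack=2)
Line 5: ['festival', 'any', 'in'] (min_width=15, slack=6)
Line 6: ['bedroom', 'fruit', 'as'] (min_width=16, slack=5)
Line 7: ['release', 'yellow'] (min_width=14, slack=7)
Line 8: ['rectangle', 'kitchen'] (min_width=17, slack=4)
Line 9: ['been', 'chair', 'brick'] (min_width=16, slack=5)
Line 10: ['address', 'storm'] (min_width=13, slack=8)
Total lines: 10

Answer: 10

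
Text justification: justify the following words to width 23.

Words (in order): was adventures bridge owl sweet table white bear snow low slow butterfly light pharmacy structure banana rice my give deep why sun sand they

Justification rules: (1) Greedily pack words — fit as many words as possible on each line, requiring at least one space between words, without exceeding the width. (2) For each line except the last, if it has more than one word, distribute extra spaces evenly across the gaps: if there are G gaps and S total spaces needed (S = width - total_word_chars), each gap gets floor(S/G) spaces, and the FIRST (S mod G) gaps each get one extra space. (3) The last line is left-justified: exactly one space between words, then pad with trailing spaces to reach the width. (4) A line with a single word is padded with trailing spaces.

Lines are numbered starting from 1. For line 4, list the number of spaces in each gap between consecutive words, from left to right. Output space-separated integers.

Line 1: ['was', 'adventures', 'bridge'] (min_width=21, slack=2)
Line 2: ['owl', 'sweet', 'table', 'white'] (min_width=21, slack=2)
Line 3: ['bear', 'snow', 'low', 'slow'] (min_width=18, slack=5)
Line 4: ['butterfly', 'light'] (min_width=15, slack=8)
Line 5: ['pharmacy', 'structure'] (min_width=18, slack=5)
Line 6: ['banana', 'rice', 'my', 'give'] (min_width=19, slack=4)
Line 7: ['deep', 'why', 'sun', 'sand', 'they'] (min_width=22, slack=1)

Answer: 9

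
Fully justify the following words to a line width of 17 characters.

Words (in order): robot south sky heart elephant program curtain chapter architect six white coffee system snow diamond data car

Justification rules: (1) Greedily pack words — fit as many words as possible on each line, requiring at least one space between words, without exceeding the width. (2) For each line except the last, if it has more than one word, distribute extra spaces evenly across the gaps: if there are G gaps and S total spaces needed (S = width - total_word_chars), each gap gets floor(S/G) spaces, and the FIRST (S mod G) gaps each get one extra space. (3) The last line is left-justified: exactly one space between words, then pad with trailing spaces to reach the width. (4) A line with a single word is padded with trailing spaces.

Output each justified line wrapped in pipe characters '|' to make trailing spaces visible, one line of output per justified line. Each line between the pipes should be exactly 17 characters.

Answer: |robot  south  sky|
|heart    elephant|
|program   curtain|
|chapter architect|
|six  white coffee|
|system       snow|
|diamond data car |

Derivation:
Line 1: ['robot', 'south', 'sky'] (min_width=15, slack=2)
Line 2: ['heart', 'elephant'] (min_width=14, slack=3)
Line 3: ['program', 'curtain'] (min_width=15, slack=2)
Line 4: ['chapter', 'architect'] (min_width=17, slack=0)
Line 5: ['six', 'white', 'coffee'] (min_width=16, slack=1)
Line 6: ['system', 'snow'] (min_width=11, slack=6)
Line 7: ['diamond', 'data', 'car'] (min_width=16, slack=1)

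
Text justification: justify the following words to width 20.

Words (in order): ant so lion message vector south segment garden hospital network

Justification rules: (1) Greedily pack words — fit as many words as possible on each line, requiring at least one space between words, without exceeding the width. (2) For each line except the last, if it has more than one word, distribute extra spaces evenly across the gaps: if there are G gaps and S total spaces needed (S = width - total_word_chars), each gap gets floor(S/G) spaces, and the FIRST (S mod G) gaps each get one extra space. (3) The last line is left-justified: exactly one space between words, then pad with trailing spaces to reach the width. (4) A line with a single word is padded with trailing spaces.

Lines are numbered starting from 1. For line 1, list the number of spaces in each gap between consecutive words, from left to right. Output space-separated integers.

Answer: 2 1 1

Derivation:
Line 1: ['ant', 'so', 'lion', 'message'] (min_width=19, slack=1)
Line 2: ['vector', 'south', 'segment'] (min_width=20, slack=0)
Line 3: ['garden', 'hospital'] (min_width=15, slack=5)
Line 4: ['network'] (min_width=7, slack=13)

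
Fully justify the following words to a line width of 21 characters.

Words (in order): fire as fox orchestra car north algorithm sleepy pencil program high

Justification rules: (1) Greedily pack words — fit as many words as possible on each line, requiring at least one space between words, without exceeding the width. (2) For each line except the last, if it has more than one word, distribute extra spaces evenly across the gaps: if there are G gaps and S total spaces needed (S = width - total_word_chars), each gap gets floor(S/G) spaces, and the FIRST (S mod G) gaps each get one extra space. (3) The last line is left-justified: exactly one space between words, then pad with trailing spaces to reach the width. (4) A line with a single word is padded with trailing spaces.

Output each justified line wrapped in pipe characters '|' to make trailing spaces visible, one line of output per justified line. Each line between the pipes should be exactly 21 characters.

Line 1: ['fire', 'as', 'fox', 'orchestra'] (min_width=21, slack=0)
Line 2: ['car', 'north', 'algorithm'] (min_width=19, slack=2)
Line 3: ['sleepy', 'pencil', 'program'] (min_width=21, slack=0)
Line 4: ['high'] (min_width=4, slack=17)

Answer: |fire as fox orchestra|
|car  north  algorithm|
|sleepy pencil program|
|high                 |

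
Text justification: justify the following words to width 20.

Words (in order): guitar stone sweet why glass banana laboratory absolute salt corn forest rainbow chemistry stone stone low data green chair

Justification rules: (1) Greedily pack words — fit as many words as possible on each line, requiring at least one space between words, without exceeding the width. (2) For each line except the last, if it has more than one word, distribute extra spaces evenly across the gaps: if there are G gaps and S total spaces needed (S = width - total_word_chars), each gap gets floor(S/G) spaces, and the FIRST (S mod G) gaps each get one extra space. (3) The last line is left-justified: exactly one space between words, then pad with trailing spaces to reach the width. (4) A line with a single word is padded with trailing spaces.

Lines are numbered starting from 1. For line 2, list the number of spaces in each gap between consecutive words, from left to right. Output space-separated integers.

Line 1: ['guitar', 'stone', 'sweet'] (min_width=18, slack=2)
Line 2: ['why', 'glass', 'banana'] (min_width=16, slack=4)
Line 3: ['laboratory', 'absolute'] (min_width=19, slack=1)
Line 4: ['salt', 'corn', 'forest'] (min_width=16, slack=4)
Line 5: ['rainbow', 'chemistry'] (min_width=17, slack=3)
Line 6: ['stone', 'stone', 'low', 'data'] (min_width=20, slack=0)
Line 7: ['green', 'chair'] (min_width=11, slack=9)

Answer: 3 3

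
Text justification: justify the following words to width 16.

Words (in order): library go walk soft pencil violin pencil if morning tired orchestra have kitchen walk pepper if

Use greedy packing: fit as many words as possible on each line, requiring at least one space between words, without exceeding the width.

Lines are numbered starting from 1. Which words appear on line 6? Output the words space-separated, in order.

Line 1: ['library', 'go', 'walk'] (min_width=15, slack=1)
Line 2: ['soft', 'pencil'] (min_width=11, slack=5)
Line 3: ['violin', 'pencil', 'if'] (min_width=16, slack=0)
Line 4: ['morning', 'tired'] (min_width=13, slack=3)
Line 5: ['orchestra', 'have'] (min_width=14, slack=2)
Line 6: ['kitchen', 'walk'] (min_width=12, slack=4)
Line 7: ['pepper', 'if'] (min_width=9, slack=7)

Answer: kitchen walk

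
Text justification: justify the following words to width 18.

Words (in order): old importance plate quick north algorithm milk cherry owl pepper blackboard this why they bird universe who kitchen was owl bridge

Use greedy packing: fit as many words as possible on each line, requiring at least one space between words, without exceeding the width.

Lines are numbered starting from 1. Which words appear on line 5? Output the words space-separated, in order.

Answer: blackboard this

Derivation:
Line 1: ['old', 'importance'] (min_width=14, slack=4)
Line 2: ['plate', 'quick', 'north'] (min_width=17, slack=1)
Line 3: ['algorithm', 'milk'] (min_width=14, slack=4)
Line 4: ['cherry', 'owl', 'pepper'] (min_width=17, slack=1)
Line 5: ['blackboard', 'this'] (min_width=15, slack=3)
Line 6: ['why', 'they', 'bird'] (min_width=13, slack=5)
Line 7: ['universe', 'who'] (min_width=12, slack=6)
Line 8: ['kitchen', 'was', 'owl'] (min_width=15, slack=3)
Line 9: ['bridge'] (min_width=6, slack=12)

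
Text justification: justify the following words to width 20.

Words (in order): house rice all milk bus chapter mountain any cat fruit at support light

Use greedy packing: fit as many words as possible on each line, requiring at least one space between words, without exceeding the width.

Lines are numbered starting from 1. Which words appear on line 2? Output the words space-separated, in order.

Answer: bus chapter mountain

Derivation:
Line 1: ['house', 'rice', 'all', 'milk'] (min_width=19, slack=1)
Line 2: ['bus', 'chapter', 'mountain'] (min_width=20, slack=0)
Line 3: ['any', 'cat', 'fruit', 'at'] (min_width=16, slack=4)
Line 4: ['support', 'light'] (min_width=13, slack=7)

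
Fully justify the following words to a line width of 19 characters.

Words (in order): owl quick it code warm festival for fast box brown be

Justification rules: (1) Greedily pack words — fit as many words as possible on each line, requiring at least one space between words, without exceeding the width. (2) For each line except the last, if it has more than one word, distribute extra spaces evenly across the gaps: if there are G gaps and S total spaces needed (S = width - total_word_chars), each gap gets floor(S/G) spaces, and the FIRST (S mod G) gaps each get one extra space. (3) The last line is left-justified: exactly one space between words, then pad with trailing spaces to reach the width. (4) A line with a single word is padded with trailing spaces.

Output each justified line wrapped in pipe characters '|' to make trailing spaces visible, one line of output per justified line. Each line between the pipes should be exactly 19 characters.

Answer: |owl  quick  it code|
|warm  festival  for|
|fast box brown be  |

Derivation:
Line 1: ['owl', 'quick', 'it', 'code'] (min_width=17, slack=2)
Line 2: ['warm', 'festival', 'for'] (min_width=17, slack=2)
Line 3: ['fast', 'box', 'brown', 'be'] (min_width=17, slack=2)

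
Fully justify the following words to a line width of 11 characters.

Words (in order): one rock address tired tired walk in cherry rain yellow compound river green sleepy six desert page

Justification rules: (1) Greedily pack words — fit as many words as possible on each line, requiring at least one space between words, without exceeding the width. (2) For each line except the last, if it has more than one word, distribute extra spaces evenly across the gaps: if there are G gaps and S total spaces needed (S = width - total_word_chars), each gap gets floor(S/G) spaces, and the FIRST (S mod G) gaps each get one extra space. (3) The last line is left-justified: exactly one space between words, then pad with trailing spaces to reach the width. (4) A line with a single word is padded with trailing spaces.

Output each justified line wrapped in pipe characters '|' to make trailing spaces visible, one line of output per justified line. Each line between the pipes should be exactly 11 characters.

Line 1: ['one', 'rock'] (min_width=8, slack=3)
Line 2: ['address'] (min_width=7, slack=4)
Line 3: ['tired', 'tired'] (min_width=11, slack=0)
Line 4: ['walk', 'in'] (min_width=7, slack=4)
Line 5: ['cherry', 'rain'] (min_width=11, slack=0)
Line 6: ['yellow'] (min_width=6, slack=5)
Line 7: ['compound'] (min_width=8, slack=3)
Line 8: ['river', 'green'] (min_width=11, slack=0)
Line 9: ['sleepy', 'six'] (min_width=10, slack=1)
Line 10: ['desert', 'page'] (min_width=11, slack=0)

Answer: |one    rock|
|address    |
|tired tired|
|walk     in|
|cherry rain|
|yellow     |
|compound   |
|river green|
|sleepy  six|
|desert page|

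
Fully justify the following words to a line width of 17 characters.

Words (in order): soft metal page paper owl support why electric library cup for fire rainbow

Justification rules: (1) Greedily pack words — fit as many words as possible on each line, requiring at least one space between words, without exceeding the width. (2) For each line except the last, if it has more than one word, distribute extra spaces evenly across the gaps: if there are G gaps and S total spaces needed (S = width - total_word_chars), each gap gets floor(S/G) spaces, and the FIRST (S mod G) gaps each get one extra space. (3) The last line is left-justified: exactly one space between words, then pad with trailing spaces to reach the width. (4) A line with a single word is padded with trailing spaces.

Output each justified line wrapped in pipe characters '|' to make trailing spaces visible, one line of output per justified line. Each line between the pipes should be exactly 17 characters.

Line 1: ['soft', 'metal', 'page'] (min_width=15, slack=2)
Line 2: ['paper', 'owl', 'support'] (min_width=17, slack=0)
Line 3: ['why', 'electric'] (min_width=12, slack=5)
Line 4: ['library', 'cup', 'for'] (min_width=15, slack=2)
Line 5: ['fire', 'rainbow'] (min_width=12, slack=5)

Answer: |soft  metal  page|
|paper owl support|
|why      electric|
|library  cup  for|
|fire rainbow     |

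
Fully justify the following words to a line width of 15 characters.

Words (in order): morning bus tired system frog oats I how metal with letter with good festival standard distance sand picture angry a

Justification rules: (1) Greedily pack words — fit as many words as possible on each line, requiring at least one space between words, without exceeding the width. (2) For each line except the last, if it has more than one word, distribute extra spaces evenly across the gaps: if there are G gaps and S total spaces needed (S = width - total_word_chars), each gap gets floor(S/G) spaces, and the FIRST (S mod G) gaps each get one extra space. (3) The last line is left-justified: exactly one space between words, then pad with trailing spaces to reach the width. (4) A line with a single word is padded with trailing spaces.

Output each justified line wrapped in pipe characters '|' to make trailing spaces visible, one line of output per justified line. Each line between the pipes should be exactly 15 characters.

Line 1: ['morning', 'bus'] (min_width=11, slack=4)
Line 2: ['tired', 'system'] (min_width=12, slack=3)
Line 3: ['frog', 'oats', 'I', 'how'] (min_width=15, slack=0)
Line 4: ['metal', 'with'] (min_width=10, slack=5)
Line 5: ['letter', 'with'] (min_width=11, slack=4)
Line 6: ['good', 'festival'] (min_width=13, slack=2)
Line 7: ['standard'] (min_width=8, slack=7)
Line 8: ['distance', 'sand'] (min_width=13, slack=2)
Line 9: ['picture', 'angry', 'a'] (min_width=15, slack=0)

Answer: |morning     bus|
|tired    system|
|frog oats I how|
|metal      with|
|letter     with|
|good   festival|
|standard       |
|distance   sand|
|picture angry a|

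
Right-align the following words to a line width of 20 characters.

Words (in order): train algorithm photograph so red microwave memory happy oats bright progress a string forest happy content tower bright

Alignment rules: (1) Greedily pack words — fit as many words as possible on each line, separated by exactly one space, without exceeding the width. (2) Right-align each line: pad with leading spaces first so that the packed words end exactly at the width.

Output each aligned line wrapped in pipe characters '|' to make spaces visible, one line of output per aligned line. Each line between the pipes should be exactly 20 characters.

Line 1: ['train', 'algorithm'] (min_width=15, slack=5)
Line 2: ['photograph', 'so', 'red'] (min_width=17, slack=3)
Line 3: ['microwave', 'memory'] (min_width=16, slack=4)
Line 4: ['happy', 'oats', 'bright'] (min_width=17, slack=3)
Line 5: ['progress', 'a', 'string'] (min_width=17, slack=3)
Line 6: ['forest', 'happy', 'content'] (min_width=20, slack=0)
Line 7: ['tower', 'bright'] (min_width=12, slack=8)

Answer: |     train algorithm|
|   photograph so red|
|    microwave memory|
|   happy oats bright|
|   progress a string|
|forest happy content|
|        tower bright|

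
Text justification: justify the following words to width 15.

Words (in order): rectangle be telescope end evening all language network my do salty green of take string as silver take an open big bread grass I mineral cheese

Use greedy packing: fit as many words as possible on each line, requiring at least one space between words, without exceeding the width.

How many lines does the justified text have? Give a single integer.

Answer: 11

Derivation:
Line 1: ['rectangle', 'be'] (min_width=12, slack=3)
Line 2: ['telescope', 'end'] (min_width=13, slack=2)
Line 3: ['evening', 'all'] (min_width=11, slack=4)
Line 4: ['language'] (min_width=8, slack=7)
Line 5: ['network', 'my', 'do'] (min_width=13, slack=2)
Line 6: ['salty', 'green', 'of'] (min_width=14, slack=1)
Line 7: ['take', 'string', 'as'] (min_width=14, slack=1)
Line 8: ['silver', 'take', 'an'] (min_width=14, slack=1)
Line 9: ['open', 'big', 'bread'] (min_width=14, slack=1)
Line 10: ['grass', 'I', 'mineral'] (min_width=15, slack=0)
Line 11: ['cheese'] (min_width=6, slack=9)
Total lines: 11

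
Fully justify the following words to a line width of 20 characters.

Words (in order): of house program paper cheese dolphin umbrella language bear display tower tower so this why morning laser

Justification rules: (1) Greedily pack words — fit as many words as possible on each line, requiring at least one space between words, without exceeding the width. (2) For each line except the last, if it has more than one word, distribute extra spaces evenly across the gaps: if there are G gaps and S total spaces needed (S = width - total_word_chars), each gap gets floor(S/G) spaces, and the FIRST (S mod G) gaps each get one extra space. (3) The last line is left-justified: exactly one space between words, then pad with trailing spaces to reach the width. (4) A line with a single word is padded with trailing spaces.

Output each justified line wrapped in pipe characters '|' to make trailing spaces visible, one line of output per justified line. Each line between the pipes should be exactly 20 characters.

Answer: |of   house   program|
|paper cheese dolphin|
|umbrella    language|
|bear  display  tower|
|tower  so  this  why|
|morning laser       |

Derivation:
Line 1: ['of', 'house', 'program'] (min_width=16, slack=4)
Line 2: ['paper', 'cheese', 'dolphin'] (min_width=20, slack=0)
Line 3: ['umbrella', 'language'] (min_width=17, slack=3)
Line 4: ['bear', 'display', 'tower'] (min_width=18, slack=2)
Line 5: ['tower', 'so', 'this', 'why'] (min_width=17, slack=3)
Line 6: ['morning', 'laser'] (min_width=13, slack=7)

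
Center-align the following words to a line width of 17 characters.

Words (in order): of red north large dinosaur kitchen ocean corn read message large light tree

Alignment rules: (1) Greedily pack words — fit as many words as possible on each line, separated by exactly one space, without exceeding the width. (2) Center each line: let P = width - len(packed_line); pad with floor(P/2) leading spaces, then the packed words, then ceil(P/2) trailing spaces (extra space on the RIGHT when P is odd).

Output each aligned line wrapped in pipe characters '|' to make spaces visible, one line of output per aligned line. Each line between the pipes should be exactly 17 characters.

Line 1: ['of', 'red', 'north'] (min_width=12, slack=5)
Line 2: ['large', 'dinosaur'] (min_width=14, slack=3)
Line 3: ['kitchen', 'ocean'] (min_width=13, slack=4)
Line 4: ['corn', 'read', 'message'] (min_width=17, slack=0)
Line 5: ['large', 'light', 'tree'] (min_width=16, slack=1)

Answer: |  of red north   |
| large dinosaur  |
|  kitchen ocean  |
|corn read message|
|large light tree |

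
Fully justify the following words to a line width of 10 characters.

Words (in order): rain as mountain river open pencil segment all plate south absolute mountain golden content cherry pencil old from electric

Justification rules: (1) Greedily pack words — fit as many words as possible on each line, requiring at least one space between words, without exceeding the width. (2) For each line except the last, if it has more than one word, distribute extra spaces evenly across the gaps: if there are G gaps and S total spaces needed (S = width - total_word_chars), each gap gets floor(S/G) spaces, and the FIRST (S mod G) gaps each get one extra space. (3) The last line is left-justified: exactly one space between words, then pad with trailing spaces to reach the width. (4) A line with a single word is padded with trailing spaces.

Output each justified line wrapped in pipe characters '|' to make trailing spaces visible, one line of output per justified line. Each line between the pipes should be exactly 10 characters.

Line 1: ['rain', 'as'] (min_width=7, slack=3)
Line 2: ['mountain'] (min_width=8, slack=2)
Line 3: ['river', 'open'] (min_width=10, slack=0)
Line 4: ['pencil'] (min_width=6, slack=4)
Line 5: ['segment'] (min_width=7, slack=3)
Line 6: ['all', 'plate'] (min_width=9, slack=1)
Line 7: ['south'] (min_width=5, slack=5)
Line 8: ['absolute'] (min_width=8, slack=2)
Line 9: ['mountain'] (min_width=8, slack=2)
Line 10: ['golden'] (min_width=6, slack=4)
Line 11: ['content'] (min_width=7, slack=3)
Line 12: ['cherry'] (min_width=6, slack=4)
Line 13: ['pencil', 'old'] (min_width=10, slack=0)
Line 14: ['from'] (min_width=4, slack=6)
Line 15: ['electric'] (min_width=8, slack=2)

Answer: |rain    as|
|mountain  |
|river open|
|pencil    |
|segment   |
|all  plate|
|south     |
|absolute  |
|mountain  |
|golden    |
|content   |
|cherry    |
|pencil old|
|from      |
|electric  |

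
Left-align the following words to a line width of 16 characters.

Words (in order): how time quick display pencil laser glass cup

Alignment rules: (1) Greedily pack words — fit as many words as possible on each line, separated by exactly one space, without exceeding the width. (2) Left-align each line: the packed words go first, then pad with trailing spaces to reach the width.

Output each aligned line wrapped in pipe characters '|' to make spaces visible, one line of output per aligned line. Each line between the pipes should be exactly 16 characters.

Answer: |how time quick  |
|display pencil  |
|laser glass cup |

Derivation:
Line 1: ['how', 'time', 'quick'] (min_width=14, slack=2)
Line 2: ['display', 'pencil'] (min_width=14, slack=2)
Line 3: ['laser', 'glass', 'cup'] (min_width=15, slack=1)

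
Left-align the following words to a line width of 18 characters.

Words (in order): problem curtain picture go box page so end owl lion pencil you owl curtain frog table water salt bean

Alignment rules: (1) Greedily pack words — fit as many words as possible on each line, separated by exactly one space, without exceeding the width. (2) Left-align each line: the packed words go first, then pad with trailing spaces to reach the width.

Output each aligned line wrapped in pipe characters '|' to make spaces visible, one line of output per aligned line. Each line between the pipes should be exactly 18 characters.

Line 1: ['problem', 'curtain'] (min_width=15, slack=3)
Line 2: ['picture', 'go', 'box'] (min_width=14, slack=4)
Line 3: ['page', 'so', 'end', 'owl'] (min_width=15, slack=3)
Line 4: ['lion', 'pencil', 'you'] (min_width=15, slack=3)
Line 5: ['owl', 'curtain', 'frog'] (min_width=16, slack=2)
Line 6: ['table', 'water', 'salt'] (min_width=16, slack=2)
Line 7: ['bean'] (min_width=4, slack=14)

Answer: |problem curtain   |
|picture go box    |
|page so end owl   |
|lion pencil you   |
|owl curtain frog  |
|table water salt  |
|bean              |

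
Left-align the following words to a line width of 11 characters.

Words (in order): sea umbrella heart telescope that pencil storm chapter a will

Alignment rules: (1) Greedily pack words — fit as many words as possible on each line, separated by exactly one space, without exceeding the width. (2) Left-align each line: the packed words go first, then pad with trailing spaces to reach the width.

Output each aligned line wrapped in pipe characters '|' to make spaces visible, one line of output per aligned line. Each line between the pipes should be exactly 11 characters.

Answer: |sea        |
|umbrella   |
|heart      |
|telescope  |
|that pencil|
|storm      |
|chapter a  |
|will       |

Derivation:
Line 1: ['sea'] (min_width=3, slack=8)
Line 2: ['umbrella'] (min_width=8, slack=3)
Line 3: ['heart'] (min_width=5, slack=6)
Line 4: ['telescope'] (min_width=9, slack=2)
Line 5: ['that', 'pencil'] (min_width=11, slack=0)
Line 6: ['storm'] (min_width=5, slack=6)
Line 7: ['chapter', 'a'] (min_width=9, slack=2)
Line 8: ['will'] (min_width=4, slack=7)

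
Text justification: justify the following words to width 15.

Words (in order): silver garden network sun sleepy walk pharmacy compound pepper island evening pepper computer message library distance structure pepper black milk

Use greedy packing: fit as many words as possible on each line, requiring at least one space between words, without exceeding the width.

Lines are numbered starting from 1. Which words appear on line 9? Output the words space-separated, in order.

Answer: distance

Derivation:
Line 1: ['silver', 'garden'] (min_width=13, slack=2)
Line 2: ['network', 'sun'] (min_width=11, slack=4)
Line 3: ['sleepy', 'walk'] (min_width=11, slack=4)
Line 4: ['pharmacy'] (min_width=8, slack=7)
Line 5: ['compound', 'pepper'] (min_width=15, slack=0)
Line 6: ['island', 'evening'] (min_width=14, slack=1)
Line 7: ['pepper', 'computer'] (min_width=15, slack=0)
Line 8: ['message', 'library'] (min_width=15, slack=0)
Line 9: ['distance'] (min_width=8, slack=7)
Line 10: ['structure'] (min_width=9, slack=6)
Line 11: ['pepper', 'black'] (min_width=12, slack=3)
Line 12: ['milk'] (min_width=4, slack=11)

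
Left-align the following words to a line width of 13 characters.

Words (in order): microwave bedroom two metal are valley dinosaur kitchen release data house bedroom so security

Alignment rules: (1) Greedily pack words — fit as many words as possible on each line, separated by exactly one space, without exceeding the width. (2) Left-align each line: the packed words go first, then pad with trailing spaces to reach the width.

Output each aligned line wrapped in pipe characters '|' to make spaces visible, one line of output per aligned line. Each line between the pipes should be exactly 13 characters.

Answer: |microwave    |
|bedroom two  |
|metal are    |
|valley       |
|dinosaur     |
|kitchen      |
|release data |
|house bedroom|
|so security  |

Derivation:
Line 1: ['microwave'] (min_width=9, slack=4)
Line 2: ['bedroom', 'two'] (min_width=11, slack=2)
Line 3: ['metal', 'are'] (min_width=9, slack=4)
Line 4: ['valley'] (min_width=6, slack=7)
Line 5: ['dinosaur'] (min_width=8, slack=5)
Line 6: ['kitchen'] (min_width=7, slack=6)
Line 7: ['release', 'data'] (min_width=12, slack=1)
Line 8: ['house', 'bedroom'] (min_width=13, slack=0)
Line 9: ['so', 'security'] (min_width=11, slack=2)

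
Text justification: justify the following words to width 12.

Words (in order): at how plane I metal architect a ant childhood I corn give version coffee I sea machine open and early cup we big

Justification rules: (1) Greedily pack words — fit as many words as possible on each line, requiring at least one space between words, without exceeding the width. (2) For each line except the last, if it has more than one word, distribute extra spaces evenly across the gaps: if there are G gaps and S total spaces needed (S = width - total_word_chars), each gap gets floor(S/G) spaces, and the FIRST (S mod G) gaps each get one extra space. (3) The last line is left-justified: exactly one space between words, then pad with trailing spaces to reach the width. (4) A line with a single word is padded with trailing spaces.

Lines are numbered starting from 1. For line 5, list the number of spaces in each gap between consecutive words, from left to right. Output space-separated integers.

Answer: 2

Derivation:
Line 1: ['at', 'how', 'plane'] (min_width=12, slack=0)
Line 2: ['I', 'metal'] (min_width=7, slack=5)
Line 3: ['architect', 'a'] (min_width=11, slack=1)
Line 4: ['ant'] (min_width=3, slack=9)
Line 5: ['childhood', 'I'] (min_width=11, slack=1)
Line 6: ['corn', 'give'] (min_width=9, slack=3)
Line 7: ['version'] (min_width=7, slack=5)
Line 8: ['coffee', 'I', 'sea'] (min_width=12, slack=0)
Line 9: ['machine', 'open'] (min_width=12, slack=0)
Line 10: ['and', 'early'] (min_width=9, slack=3)
Line 11: ['cup', 'we', 'big'] (min_width=10, slack=2)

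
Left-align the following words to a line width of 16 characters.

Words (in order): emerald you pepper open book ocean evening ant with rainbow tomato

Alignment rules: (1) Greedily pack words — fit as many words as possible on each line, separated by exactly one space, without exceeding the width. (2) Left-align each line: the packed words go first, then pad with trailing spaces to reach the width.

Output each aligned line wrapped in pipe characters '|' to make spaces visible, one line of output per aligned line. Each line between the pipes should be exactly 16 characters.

Line 1: ['emerald', 'you'] (min_width=11, slack=5)
Line 2: ['pepper', 'open', 'book'] (min_width=16, slack=0)
Line 3: ['ocean', 'evening'] (min_width=13, slack=3)
Line 4: ['ant', 'with', 'rainbow'] (min_width=16, slack=0)
Line 5: ['tomato'] (min_width=6, slack=10)

Answer: |emerald you     |
|pepper open book|
|ocean evening   |
|ant with rainbow|
|tomato          |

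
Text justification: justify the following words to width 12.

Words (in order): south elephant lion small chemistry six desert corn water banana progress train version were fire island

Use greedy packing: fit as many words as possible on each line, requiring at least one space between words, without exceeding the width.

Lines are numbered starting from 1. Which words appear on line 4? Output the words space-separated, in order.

Answer: chemistry

Derivation:
Line 1: ['south'] (min_width=5, slack=7)
Line 2: ['elephant'] (min_width=8, slack=4)
Line 3: ['lion', 'small'] (min_width=10, slack=2)
Line 4: ['chemistry'] (min_width=9, slack=3)
Line 5: ['six', 'desert'] (min_width=10, slack=2)
Line 6: ['corn', 'water'] (min_width=10, slack=2)
Line 7: ['banana'] (min_width=6, slack=6)
Line 8: ['progress'] (min_width=8, slack=4)
Line 9: ['train'] (min_width=5, slack=7)
Line 10: ['version', 'were'] (min_width=12, slack=0)
Line 11: ['fire', 'island'] (min_width=11, slack=1)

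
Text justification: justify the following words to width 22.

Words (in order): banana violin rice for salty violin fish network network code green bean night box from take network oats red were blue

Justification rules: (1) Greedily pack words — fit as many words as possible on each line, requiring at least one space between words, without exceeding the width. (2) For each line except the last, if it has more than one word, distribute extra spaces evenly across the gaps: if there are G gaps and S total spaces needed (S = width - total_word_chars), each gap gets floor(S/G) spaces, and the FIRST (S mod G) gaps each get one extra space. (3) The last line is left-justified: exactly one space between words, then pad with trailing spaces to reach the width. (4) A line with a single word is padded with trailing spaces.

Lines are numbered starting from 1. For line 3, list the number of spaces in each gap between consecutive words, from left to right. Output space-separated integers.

Answer: 2 2

Derivation:
Line 1: ['banana', 'violin', 'rice', 'for'] (min_width=22, slack=0)
Line 2: ['salty', 'violin', 'fish'] (min_width=17, slack=5)
Line 3: ['network', 'network', 'code'] (min_width=20, slack=2)
Line 4: ['green', 'bean', 'night', 'box'] (min_width=20, slack=2)
Line 5: ['from', 'take', 'network', 'oats'] (min_width=22, slack=0)
Line 6: ['red', 'were', 'blue'] (min_width=13, slack=9)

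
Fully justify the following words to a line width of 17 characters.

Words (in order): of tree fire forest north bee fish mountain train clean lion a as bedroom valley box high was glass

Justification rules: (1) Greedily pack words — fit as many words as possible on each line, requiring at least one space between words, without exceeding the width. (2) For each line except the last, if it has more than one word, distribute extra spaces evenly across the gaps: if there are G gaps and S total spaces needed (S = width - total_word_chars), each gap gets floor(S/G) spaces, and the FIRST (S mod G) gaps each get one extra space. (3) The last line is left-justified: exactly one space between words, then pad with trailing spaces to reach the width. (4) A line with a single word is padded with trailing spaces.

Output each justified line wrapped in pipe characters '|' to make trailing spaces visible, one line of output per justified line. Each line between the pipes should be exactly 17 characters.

Answer: |of    tree   fire|
|forest  north bee|
|fish     mountain|
|train  clean lion|
|a    as   bedroom|
|valley  box  high|
|was glass        |

Derivation:
Line 1: ['of', 'tree', 'fire'] (min_width=12, slack=5)
Line 2: ['forest', 'north', 'bee'] (min_width=16, slack=1)
Line 3: ['fish', 'mountain'] (min_width=13, slack=4)
Line 4: ['train', 'clean', 'lion'] (min_width=16, slack=1)
Line 5: ['a', 'as', 'bedroom'] (min_width=12, slack=5)
Line 6: ['valley', 'box', 'high'] (min_width=15, slack=2)
Line 7: ['was', 'glass'] (min_width=9, slack=8)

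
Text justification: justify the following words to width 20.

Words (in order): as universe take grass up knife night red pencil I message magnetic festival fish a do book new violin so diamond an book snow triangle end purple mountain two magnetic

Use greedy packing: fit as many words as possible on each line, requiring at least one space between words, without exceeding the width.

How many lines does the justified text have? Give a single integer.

Answer: 9

Derivation:
Line 1: ['as', 'universe', 'take'] (min_width=16, slack=4)
Line 2: ['grass', 'up', 'knife', 'night'] (min_width=20, slack=0)
Line 3: ['red', 'pencil', 'I', 'message'] (min_width=20, slack=0)
Line 4: ['magnetic', 'festival'] (min_width=17, slack=3)
Line 5: ['fish', 'a', 'do', 'book', 'new'] (min_width=18, slack=2)
Line 6: ['violin', 'so', 'diamond', 'an'] (min_width=20, slack=0)
Line 7: ['book', 'snow', 'triangle'] (min_width=18, slack=2)
Line 8: ['end', 'purple', 'mountain'] (min_width=19, slack=1)
Line 9: ['two', 'magnetic'] (min_width=12, slack=8)
Total lines: 9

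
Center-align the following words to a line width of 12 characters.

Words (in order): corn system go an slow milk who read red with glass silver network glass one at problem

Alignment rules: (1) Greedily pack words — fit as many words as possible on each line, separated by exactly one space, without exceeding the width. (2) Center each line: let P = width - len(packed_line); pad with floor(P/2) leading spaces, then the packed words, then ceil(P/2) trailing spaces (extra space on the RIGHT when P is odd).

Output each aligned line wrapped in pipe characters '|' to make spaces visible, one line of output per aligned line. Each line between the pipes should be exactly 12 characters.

Line 1: ['corn', 'system'] (min_width=11, slack=1)
Line 2: ['go', 'an', 'slow'] (min_width=10, slack=2)
Line 3: ['milk', 'who'] (min_width=8, slack=4)
Line 4: ['read', 'red'] (min_width=8, slack=4)
Line 5: ['with', 'glass'] (min_width=10, slack=2)
Line 6: ['silver'] (min_width=6, slack=6)
Line 7: ['network'] (min_width=7, slack=5)
Line 8: ['glass', 'one', 'at'] (min_width=12, slack=0)
Line 9: ['problem'] (min_width=7, slack=5)

Answer: |corn system |
| go an slow |
|  milk who  |
|  read red  |
| with glass |
|   silver   |
|  network   |
|glass one at|
|  problem   |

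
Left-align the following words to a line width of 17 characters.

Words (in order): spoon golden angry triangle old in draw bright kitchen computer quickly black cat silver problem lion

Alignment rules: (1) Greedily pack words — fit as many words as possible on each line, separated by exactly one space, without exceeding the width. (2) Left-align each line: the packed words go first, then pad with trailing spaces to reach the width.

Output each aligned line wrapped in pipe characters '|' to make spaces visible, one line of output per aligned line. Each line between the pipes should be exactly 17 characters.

Line 1: ['spoon', 'golden'] (min_width=12, slack=5)
Line 2: ['angry', 'triangle'] (min_width=14, slack=3)
Line 3: ['old', 'in', 'draw'] (min_width=11, slack=6)
Line 4: ['bright', 'kitchen'] (min_width=14, slack=3)
Line 5: ['computer', 'quickly'] (min_width=16, slack=1)
Line 6: ['black', 'cat', 'silver'] (min_width=16, slack=1)
Line 7: ['problem', 'lion'] (min_width=12, slack=5)

Answer: |spoon golden     |
|angry triangle   |
|old in draw      |
|bright kitchen   |
|computer quickly |
|black cat silver |
|problem lion     |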